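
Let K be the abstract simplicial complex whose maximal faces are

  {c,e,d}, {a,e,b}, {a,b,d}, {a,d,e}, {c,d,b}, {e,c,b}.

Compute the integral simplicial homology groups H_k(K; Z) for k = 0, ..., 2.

H_0 ≅ Z,  H_1 = 0,  H_2 ≅ Z.

Fix the vertex order a < b < c < d < e and write every simplex with vertices in increasing order. Then dim K = 2 and the simplices of K are:

  0-simplices (5): a, b, c, d, e
  1-simplices (9): ab, ad, ae, bc, bd, be, cd, ce, de
  2-simplices (6): abd, abe, ade, bcd, bce, cde

so the chain groups are C_0 ≅ Z^5, C_1 ≅ Z^9, C_2 ≅ Z^6.

Boundary ∂_1: C_1 → C_0 is given by ∂[p,q] = [q] − [p]. For instance
  ∂ab = b − a.
This gives a 5×9 integer matrix of rank 4; reducing to Smith normal form yields diagonal entries (1,1,1,1).

Boundary ∂_2: C_2 → C_1 sends each 2-simplex [p,q,r] to [q,r] − [p,r] + [p,q]. For instance
  ∂cde = de − ce + cd,
  ∂ade = de − ae + ad.
As a 9×6 matrix over Z this has rank 5, with invariant factors (1,1,1,1,1).

Computing H_k = (kernel of ∂_k) / (image of ∂_{k+1}):

  H_0: rank C_0 − rank ∂_1 = 5 − 4 = 1, and the invariant factors of ∂_1 are all 1, so H_0 ≅ Z.
  H_1: rank ker ∂_1 − rank ∂_2 = (9 − 4) − 5 = 0, and the invariant factors of ∂_2 are all 1, so H_1 ≅ 0.
  H_2: rank ker ∂_2 − rank ∂_3 = (6 − 5) − 0 = 1, and there is no ∂_3, so H_2 ≅ Z.

(K is a triangulation of the 2-sphere S^2.)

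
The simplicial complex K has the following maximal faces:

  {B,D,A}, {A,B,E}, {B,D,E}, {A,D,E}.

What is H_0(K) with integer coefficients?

We work with the vertex ordering A < B < D < E. The simplices of K, each written with vertices in increasing order, are:

  0-simplices (4): A, B, D, E
  1-simplices (6): AB, AD, AE, BD, BE, DE
  2-simplices (4): ABD, ABE, ADE, BDE

Hence C_0 ≅ Z^4, C_1 ≅ Z^6, C_2 ≅ Z^4.

The boundary map ∂_1: C_1 → C_0 sends each edge [p,q] (with p < q) to q − p.
As a 4×6 matrix over Z this has rank 3, with invariant factors (1,1,1).

The boundary map ∂_2: C_2 → C_1 sends each 2-simplex [p,q,r] to [q,r] − [p,r] + [p,q]. For instance
  ∂ABD = BD − AD + AB,
  ∂ABE = BE − AE + AB.
This gives a 6×4 integer matrix of rank 3; reducing to Smith normal form yields diagonal entries (1,1,1).

From H_k ≅ ker(∂_k) / im(∂_{k+1}) we obtain:

  H_0: rank C_0 − rank ∂_1 = 4 − 3 = 1, and the invariant factors of ∂_1 are all 1, so H_0 ≅ Z.

H_0 ≅ Z.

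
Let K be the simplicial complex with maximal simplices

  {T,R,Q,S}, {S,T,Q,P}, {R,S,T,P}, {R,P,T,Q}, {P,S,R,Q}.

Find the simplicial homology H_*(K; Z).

Fix the vertex order P < Q < R < S < T and write every simplex with vertices in increasing order. Then dim K = 3 and the simplices of K are:

  0-simplices (5): P, Q, R, S, T
  1-simplices (10): PQ, PR, PS, PT, QR, QS, QT, RS, RT, ST
  2-simplices (10): PQR, PQS, PQT, PRS, PRT, PST, QRS, QRT, QST, RST
  3-simplices (5): PQRS, PQRT, PQST, PRST, QRST

giving chain groups C_0 ≅ Z^5, C_1 ≅ Z^10, C_2 ≅ Z^10, C_3 ≅ Z^5.

Boundary ∂_1: C_1 → C_0 sends each edge [p,q] (with p < q) to q − p.
The 5×10 boundary matrix has rank 4 and Smith normal form diag(1,1,1,1).

∂_2: C_2 → C_1 sends each 2-simplex [p,q,r] to [q,r] − [p,r] + [p,q]. For instance
  ∂QRS = RS − QS + QR,
  ∂RST = ST − RT + RS.
The 10×10 boundary matrix has rank 6 and Smith normal form diag(1,1,1,1,1,1).

The boundary map ∂_3: C_3 → C_2 sends each 3-simplex σ to the alternating sum Σ_i (−1)^i (σ with its i-th vertex removed). For instance
  ∂PRST = RST − PST + PRT − PRS,
  ∂PQRS = QRS − PRS + PQS − PQR.
The resulting 10×5 matrix has rank 4, and its Smith normal form has invariant factors (1,1,1,1).

From H_k ≅ ker(∂_k) / im(∂_{k+1}) we obtain:

  H_0: rank C_0 − rank ∂_1 = 5 − 4 = 1, and the invariant factors of ∂_1 are all 1, so H_0 = Z.
  H_1: rank ker ∂_1 − rank ∂_2 = (10 − 4) − 6 = 0, and the invariant factors of ∂_2 are all 1, so H_1 = 0.
  H_2: rank ker ∂_2 − rank ∂_3 = (10 − 6) − 4 = 0, and the invariant factors of ∂_3 are all 1, so H_2 = 0.
  H_3: rank ker ∂_3 − rank ∂_4 = (5 − 4) − 0 = 1, and there is no ∂_4, so H_3 = Z.

As a check, the Euler characteristic is 5 − 10 + 10 − 5 = 0, which agrees with 1 − 0 + 0 − 1 = 0.

H_0 = Z,  H_1 = 0,  H_2 = 0,  H_3 = Z.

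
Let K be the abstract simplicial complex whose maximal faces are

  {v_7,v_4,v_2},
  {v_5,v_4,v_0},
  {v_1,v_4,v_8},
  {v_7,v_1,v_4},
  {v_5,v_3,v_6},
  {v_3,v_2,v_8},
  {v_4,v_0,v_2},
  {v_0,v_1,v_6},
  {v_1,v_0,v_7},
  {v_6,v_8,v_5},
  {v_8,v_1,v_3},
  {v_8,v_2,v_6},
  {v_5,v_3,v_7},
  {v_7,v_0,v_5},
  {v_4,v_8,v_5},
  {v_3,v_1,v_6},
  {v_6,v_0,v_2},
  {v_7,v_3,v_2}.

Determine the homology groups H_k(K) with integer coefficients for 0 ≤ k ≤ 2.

H_0 = Z,  H_1 = Z ⊕ Z/2,  H_2 = 0.

We work with the vertex ordering v_0 < v_1 < v_2 < v_3 < v_4 < v_5 < v_6 < v_7 < v_8. The simplices of K, each written with vertices in increasing order, are:

  0-simplices (9): [v_0], [v_1], [v_2], [v_3], [v_4], [v_5], [v_6], [v_7], [v_8]
  1-simplices (27): (27 of them)
  2-simplices (18): (18 of them)

giving chain groups C_0 ≅ Z^9, C_1 ≅ Z^27, C_2 ≅ Z^18.

The boundary map ∂_1: C_1 → C_0 maps an edge to its endpoints' difference, ∂[p,q] = q − p. For instance
  ∂[v_2,v_6] = [v_6] − [v_2].
The 9×27 boundary matrix has rank 8 and Smith normal form diag(1,1,1,1,1,1,1,1).

The boundary map ∂_2: C_2 → C_1 acts by ∂[p,q,r] = [q,r] − [p,r] + [p,q]. For instance
  ∂[v_0,v_1,v_6] = [v_1,v_6] − [v_0,v_6] + [v_0,v_1],
  ∂[v_2,v_3,v_8] = [v_3,v_8] − [v_2,v_8] + [v_2,v_3].
As a 27×18 matrix over Z this has rank 18, with invariant factors (1,1,1,1,1,1,1,1,1,1,1,1,1,1,1,1,1,2).

Reading off H_k = ker ∂_k / im ∂_{k+1}:

  H_0: rank C_0 − rank ∂_1 = 9 − 8 = 1, and the invariant factors of ∂_1 are all 1, so H_0 ≅ Z.
  H_1: rank ker ∂_1 − rank ∂_2 = (27 − 8) − 18 = 1, and ∂_2 has invariant factor 2 > 1, so H_1 ≅ Z ⊕ Z/2.
  H_2: rank ker ∂_2 − rank ∂_3 = (18 − 18) − 0 = 0, and there is no ∂_3, so H_2 ≅ 0.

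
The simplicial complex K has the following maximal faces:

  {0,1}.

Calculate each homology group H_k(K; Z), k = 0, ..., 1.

We work with the vertex ordering 0 < 1. The simplices of K, each written with vertices in increasing order, are:

  0-simplices (2): [0], [1]
  1-simplices (1): [0,1]

Hence C_0 ≅ Z^2, C_1 ≅ Z^1.

The boundary map ∂_1: C_1 → C_0 sends each edge [p,q] (with p < q) to q − p. For instance
  ∂[0,1] = [1] − [0].
The 2×1 boundary matrix has rank 1 and Smith normal form diag(1).

Computing H_k = (kernel of ∂_k) / (image of ∂_{k+1}):

  H_0: rank C_0 − rank ∂_1 = 2 − 1 = 1, and the invariant factors of ∂_1 are all 1, so H_0 = Z.
  H_1: rank ker ∂_1 − rank ∂_2 = (1 − 1) − 0 = 0, and there is no ∂_2, so H_1 = 0.

H_0 ≅ Z,  H_1 = 0.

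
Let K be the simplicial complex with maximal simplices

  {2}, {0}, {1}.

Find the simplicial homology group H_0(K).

Take the total order 0 < 1 < 2 on the vertex set. Then K (dimension 0) consists of the simplices:

  0-simplices (3): [0], [1], [2]

so the chain groups are C_0 ≅ Z^3.

Now H_k = ker ∂_k / im ∂_{k+1}, so:

  H_0: rank C_0 − rank ∂_1 = 3 − 0 = 3, and there is no ∂_1, so H_0 ≅ Z^3.

H_0 ≅ Z^3.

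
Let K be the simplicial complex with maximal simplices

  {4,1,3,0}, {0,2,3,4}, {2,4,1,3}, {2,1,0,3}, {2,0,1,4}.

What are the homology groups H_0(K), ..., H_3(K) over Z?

H_0 = Z,  H_1 = 0,  H_2 = 0,  H_3 = Z.

K has 5 vertices, 10 edges, 10 triangles, 5 3-simplices.
rank ∂_0 = 0, rank ∂_1 = 4 ⇒ b_0 = 5 − 0 − 4 = 1; all invariant factors of ∂_1 are 1 so no torsion. So H_0 = Z.
rank ∂_1 = 4, rank ∂_2 = 6 ⇒ b_1 = 10 − 4 − 6 = 0; all invariant factors of ∂_2 are 1 so no torsion. So H_1 = 0.
rank ∂_2 = 6, rank ∂_3 = 4 ⇒ b_2 = 10 − 6 − 4 = 0; all invariant factors of ∂_3 are 1 so no torsion. So H_2 = 0.
rank ∂_3 = 4, rank ∂_4 = 0 ⇒ b_3 = 5 − 4 − 0 = 1. So H_3 = Z.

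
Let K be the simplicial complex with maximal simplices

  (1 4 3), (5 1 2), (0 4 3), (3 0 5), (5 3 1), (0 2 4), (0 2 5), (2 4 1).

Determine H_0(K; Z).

H_0 ≅ Z.

Take the total order 0 < 1 < 2 < 3 < 4 < 5 on the vertex set. Then K (dimension 2) consists of the simplices:

  0-simplices (6): [0], [1], [2], [3], [4], [5]
  1-simplices (12): [0,2], [0,3], [0,4], [0,5], [1,2], [1,3], [1,4], [1,5], [2,4], [2,5], [3,4], [3,5]
  2-simplices (8): [0,2,4], [0,2,5], [0,3,4], [0,3,5], [1,2,4], [1,2,5], [1,3,4], [1,3,5]

so the chain groups are C_0 ≅ Z^6, C_1 ≅ Z^12, C_2 ≅ Z^8.

Boundary ∂_1: C_1 → C_0 is given by ∂[p,q] = [q] − [p].
The resulting 6×12 matrix has rank 5, and its Smith normal form has invariant factors (1,1,1,1,1).

The boundary map ∂_2: C_2 → C_1 sends each 2-simplex [p,q,r] to [q,r] − [p,r] + [p,q]. For instance
  ∂[1,2,5] = [2,5] − [1,5] + [1,2],
  ∂[0,2,4] = [2,4] − [0,4] + [0,2].
The 12×8 boundary matrix has rank 7 and Smith normal form diag(1,1,1,1,1,1,1).

Computing H_k = (kernel of ∂_k) / (image of ∂_{k+1}):

  H_0: rank C_0 − rank ∂_1 = 6 − 5 = 1, and the invariant factors of ∂_1 are all 1, so H_0 ≅ Z.

(K is a triangulation of the 2-sphere S^2.)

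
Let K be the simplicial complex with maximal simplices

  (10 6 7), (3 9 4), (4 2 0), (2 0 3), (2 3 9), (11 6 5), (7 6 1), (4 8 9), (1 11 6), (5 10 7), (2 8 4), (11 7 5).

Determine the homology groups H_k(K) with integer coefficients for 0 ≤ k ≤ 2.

Order the vertices as 0 < 1 < 2 < 3 < 4 < 5 < 6 < 7 < 8 < 9 < 10 < 11. Listing each simplex with vertices in this order, K has dimension 2 with simplices:

  0-simplices (12): [0], [1], [2], [3], [4], [5], [6], [7], [8], [9], [10], [11]
  1-simplices (24): (24 of them)
  2-simplices (12): [0,2,3], [0,2,4], [1,6,7], [1,6,11], [2,3,9], [2,4,8], [3,4,9], [4,8,9], [5,6,11], [5,7,10], [5,7,11], [6,7,10]

Hence C_0 ≅ Z^12, C_1 ≅ Z^24, C_2 ≅ Z^12.

∂_1: C_1 → C_0 maps an edge to its endpoints' difference, ∂[p,q] = q − p.
The resulting 12×24 matrix has rank 10, and its Smith normal form has invariant factors (1,1,1,1,1,1,1,1,1,1).

Boundary ∂_2: C_2 → C_1 maps a triangle to the signed sum of its edges. For instance
  ∂[3,4,9] = [4,9] − [3,9] + [3,4],
  ∂[6,7,10] = [7,10] − [6,10] + [6,7].
The resulting 24×12 matrix has rank 12, and its Smith normal form has invariant factors (1,1,1,1,1,1,1,1,1,1,1,1).

Reading off H_k = ker ∂_k / im ∂_{k+1}:

  H_0: rank C_0 − rank ∂_1 = 12 − 10 = 2, and the invariant factors of ∂_1 are all 1, so H_0 ≅ Z^2.
  H_1: rank ker ∂_1 − rank ∂_2 = (24 − 10) − 12 = 2, and the invariant factors of ∂_2 are all 1, so H_1 ≅ Z^2.
  H_2: rank ker ∂_2 − rank ∂_3 = (12 − 12) − 0 = 0, and there is no ∂_3, so H_2 ≅ 0.

As a check, the Euler characteristic is 12 − 24 + 12 = 0, which agrees with 2 − 2 + 0 = 0.

H_0 = Z^2,  H_1 = Z^2,  H_2 = 0.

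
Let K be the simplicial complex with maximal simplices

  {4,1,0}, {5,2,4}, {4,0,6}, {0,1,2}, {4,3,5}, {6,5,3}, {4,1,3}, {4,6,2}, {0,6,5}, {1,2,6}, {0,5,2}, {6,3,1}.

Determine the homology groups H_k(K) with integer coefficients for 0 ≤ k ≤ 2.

H_0 ≅ Z,  H_1 ≅ Z_2,  H_2 = 0.

Fix the vertex order 0 < 1 < 2 < 3 < 4 < 5 < 6 and write every simplex with vertices in increasing order. Then dim K = 2 and the simplices of K are:

  0-simplices (7): [0], [1], [2], [3], [4], [5], [6]
  1-simplices (18): [0,1], [0,2], [0,4], [0,5], [0,6], [1,2], [1,3], [1,4], [1,6], [2,4], [2,5], [2,6], [3,4], [3,5], [3,6], [4,5], [4,6], [5,6]
  2-simplices (12): [0,1,2], [0,1,4], [0,2,5], [0,4,6], [0,5,6], [1,2,6], [1,3,4], [1,3,6], [2,4,5], [2,4,6], [3,4,5], [3,5,6]

giving chain groups C_0 ≅ Z^7, C_1 ≅ Z^18, C_2 ≅ Z^12.

∂_1: C_1 → C_0 is given by ∂[p,q] = [q] − [p]. For instance
  ∂[0,6] = [6] − [0].
This gives a 7×18 integer matrix of rank 6; reducing to Smith normal form yields diagonal entries (1,1,1,1,1,1).

The boundary map ∂_2: C_2 → C_1 maps a triangle to the signed sum of its edges. For instance
  ∂[2,4,5] = [4,5] − [2,5] + [2,4],
  ∂[1,3,6] = [3,6] − [1,6] + [1,3].
The resulting 18×12 matrix has rank 12, and its Smith normal form has invariant factors (1,1,1,1,1,1,1,1,1,1,1,2).

Reading off H_k = ker ∂_k / im ∂_{k+1}:

  H_0: rank C_0 − rank ∂_1 = 7 − 6 = 1, and the invariant factors of ∂_1 are all 1, so H_0 ≅ Z.
  H_1: rank ker ∂_1 − rank ∂_2 = (18 − 6) − 12 = 0, and ∂_2 has invariant factor 2 > 1, so H_1 ≅ Z_2.
  H_2: rank ker ∂_2 − rank ∂_3 = (12 − 12) − 0 = 0, and there is no ∂_3, so H_2 ≅ 0.

As a check, the Euler characteristic is 7 − 18 + 12 = 1, which agrees with 1 − 0 + 0 = 1.
(K is a triangulation of the real projective plane RP^2.)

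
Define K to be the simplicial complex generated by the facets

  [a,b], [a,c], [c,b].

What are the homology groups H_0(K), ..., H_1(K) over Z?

We work with the vertex ordering a < b < c. The simplices of K, each written with vertices in increasing order, are:

  0-simplices (3): a, b, c
  1-simplices (3): ab, ac, bc

giving chain groups C_0 ≅ Z^3, C_1 ≅ Z^3.

The boundary map ∂_1: C_1 → C_0 is given by ∂[p,q] = [q] − [p]. For instance
  ∂ac = c − a.
The 3×3 boundary matrix has rank 2 and Smith normal form diag(1,1).

Reading off H_k = ker ∂_k / im ∂_{k+1}:

  H_0: rank C_0 − rank ∂_1 = 3 − 2 = 1, and the invariant factors of ∂_1 are all 1, so H_0 ≅ Z.
  H_1: rank ker ∂_1 − rank ∂_2 = (3 − 2) − 0 = 1, and there is no ∂_2, so H_1 ≅ Z.

H_0 ≅ Z,  H_1 ≅ Z.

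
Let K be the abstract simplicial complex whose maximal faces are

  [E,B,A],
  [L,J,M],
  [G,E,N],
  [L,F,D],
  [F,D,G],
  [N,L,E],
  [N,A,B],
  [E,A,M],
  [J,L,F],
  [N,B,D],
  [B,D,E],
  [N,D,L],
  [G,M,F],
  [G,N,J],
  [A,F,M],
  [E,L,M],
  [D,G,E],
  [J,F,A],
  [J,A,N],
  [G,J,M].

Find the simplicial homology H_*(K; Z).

Order the vertices as A < B < D < E < F < G < J < L < M < N. Listing each simplex with vertices in this order, K has dimension 2 with simplices:

  0-simplices (10): A, B, D, E, F, G, J, L, M, N
  1-simplices (30): AB, AE, AF, AJ, AM, AN, BD, BE, BN, DE, DF, DG, DL, DN, EG, EL, EM, EN, FG, FJ, FL, FM, GJ, GM, GN, JL, JM, JN, LM, LN
  2-simplices (20): ABE, ABN, AEM, AFJ, AFM, AJN, BDE, BDN, DEG, DFG, DFL, DLN, EGN, ELM, ELN, FGM, FJL, GJM, GJN, JLM

giving chain groups C_0 ≅ Z^10, C_1 ≅ Z^30, C_2 ≅ Z^20.

Boundary ∂_1: C_1 → C_0 is given by ∂[p,q] = [q] − [p].
This gives a 10×30 integer matrix of rank 9; reducing to Smith normal form yields diagonal entries (1,1,1,1,1,1,1,1,1).

Boundary ∂_2: C_2 → C_1 sends each 2-simplex [p,q,r] to [q,r] − [p,r] + [p,q]. For instance
  ∂BDE = DE − BE + BD,
  ∂BDN = DN − BN + BD.
As a 30×20 matrix over Z this has rank 20, with invariant factors (1,1,1,1,1,1,1,1,1,1,1,1,1,1,1,1,1,1,1,2).

Now H_k = ker ∂_k / im ∂_{k+1}, so:

  H_0: rank C_0 − rank ∂_1 = 10 − 9 = 1, and the invariant factors of ∂_1 are all 1, so H_0 = Z.
  H_1: rank ker ∂_1 − rank ∂_2 = (30 − 9) − 20 = 1, and ∂_2 has invariant factor 2 > 1, so H_1 = Z ⊕ Z/2.
  H_2: rank ker ∂_2 − rank ∂_3 = (20 − 20) − 0 = 0, and there is no ∂_3, so H_2 = 0.

(K is a triangulation of the Klein bottle.)

H_0 = Z,  H_1 = Z ⊕ Z/2,  H_2 = 0.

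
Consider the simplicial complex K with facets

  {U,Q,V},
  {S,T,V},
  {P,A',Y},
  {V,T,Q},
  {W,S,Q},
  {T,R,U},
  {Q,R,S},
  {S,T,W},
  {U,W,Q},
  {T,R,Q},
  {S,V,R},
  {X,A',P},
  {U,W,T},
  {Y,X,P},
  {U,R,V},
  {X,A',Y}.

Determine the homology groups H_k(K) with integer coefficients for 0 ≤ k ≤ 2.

Order the vertices as P < Q < R < S < T < U < V < W < X < Y < A'. Listing each simplex with vertices in this order, K has dimension 2 with simplices:

  0-simplices (11): [P], [Q], [R], [S], [T], [U], [V], [W], [X], [Y], [A']
  1-simplices (24): (24 of them)
  2-simplices (16): [P,X,Y], [P,X,A'], [P,Y,A'], [Q,R,S], [Q,R,T], [Q,S,W], [Q,T,V], [Q,U,V], [Q,U,W], [R,S,V], [R,T,U], [R,U,V], [S,T,V], [S,T,W], [T,U,W], [X,Y,A']

giving chain groups C_0 ≅ Z^11, C_1 ≅ Z^24, C_2 ≅ Z^16.

∂_1: C_1 → C_0 maps an edge to its endpoints' difference, ∂[p,q] = q − p. For instance
  ∂[X,A'] = [A'] − [X].
The resulting 11×24 matrix has rank 9, and its Smith normal form has invariant factors (1,1,1,1,1,1,1,1,1).

The boundary map ∂_2: C_2 → C_1 maps a triangle to the signed sum of its edges. For instance
  ∂[S,T,V] = [T,V] − [S,V] + [S,T],
  ∂[R,U,V] = [U,V] − [R,V] + [R,U].
The 24×16 boundary matrix has rank 15 and Smith normal form diag(1,1,1,1,1,1,1,1,1,1,1,1,1,1,2).

Now H_k = ker ∂_k / im ∂_{k+1}, so:

  H_0: rank C_0 − rank ∂_1 = 11 − 9 = 2, and the invariant factors of ∂_1 are all 1, so H_0 ≅ Z^2.
  H_1: rank ker ∂_1 − rank ∂_2 = (24 − 9) − 15 = 0, and ∂_2 has invariant factor 2 > 1, so H_1 ≅ Z_2.
  H_2: rank ker ∂_2 − rank ∂_3 = (16 − 15) − 0 = 1, and there is no ∂_3, so H_2 ≅ Z.

H_0 ≅ Z^2,  H_1 ≅ Z_2,  H_2 ≅ Z.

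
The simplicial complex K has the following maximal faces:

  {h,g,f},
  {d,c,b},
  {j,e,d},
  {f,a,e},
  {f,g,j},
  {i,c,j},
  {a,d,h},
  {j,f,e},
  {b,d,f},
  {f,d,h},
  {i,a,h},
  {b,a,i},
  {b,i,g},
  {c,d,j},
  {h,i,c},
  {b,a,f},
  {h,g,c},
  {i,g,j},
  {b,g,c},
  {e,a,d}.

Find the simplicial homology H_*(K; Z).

H_0 = Z,  H_1 = Z ⊕ Z/2Z,  H_2 = 0.

Fix the vertex order a < b < c < d < e < f < g < h < i < j and write every simplex with vertices in increasing order. Then dim K = 2 and the simplices of K are:

  0-simplices (10): a, b, c, d, e, f, g, h, i, j
  1-simplices (30): ab, ad, ae, af, ah, ai, bc, bd, bf, bg, bi, cd, cg, ch, ci, cj, de, df, dh, dj, ef, ej, fg, fh, fj, gh, gi, gj, hi, ij
  2-simplices (20): abf, abi, ade, adh, aef, ahi, bcd, bcg, bdf, bgi, cdj, cgh, chi, cij, dej, dfh, efj, fgh, fgj, gij

giving chain groups C_0 ≅ Z^10, C_1 ≅ Z^30, C_2 ≅ Z^20.

∂_1: C_1 → C_0 maps an edge to its endpoints' difference, ∂[p,q] = q − p.
As a 10×30 matrix over Z this has rank 9, with invariant factors (1,1,1,1,1,1,1,1,1).

Boundary ∂_2: C_2 → C_1 sends each 2-simplex [p,q,r] to [q,r] − [p,r] + [p,q]. For instance
  ∂dfh = fh − dh + df,
  ∂cgh = gh − ch + cg.
The resulting 30×20 matrix has rank 20, and its Smith normal form has invariant factors (1,1,1,1,1,1,1,1,1,1,1,1,1,1,1,1,1,1,1,2).

Now H_k = ker ∂_k / im ∂_{k+1}, so:

  H_0: rank C_0 − rank ∂_1 = 10 − 9 = 1, and the invariant factors of ∂_1 are all 1, so H_0 ≅ Z.
  H_1: rank ker ∂_1 − rank ∂_2 = (30 − 9) − 20 = 1, and ∂_2 has invariant factor 2 > 1, so H_1 ≅ Z ⊕ Z/2Z.
  H_2: rank ker ∂_2 − rank ∂_3 = (20 − 20) − 0 = 0, and there is no ∂_3, so H_2 ≅ 0.

As a check, the Euler characteristic is 10 − 30 + 20 = 0, which agrees with 1 − 1 + 0 = 0.
(K is a triangulation of the Klein bottle.)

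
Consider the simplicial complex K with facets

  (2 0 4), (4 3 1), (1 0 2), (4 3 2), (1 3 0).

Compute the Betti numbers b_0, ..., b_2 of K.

b_0 = 1, b_1 = 1, b_2 = 0.

Fix the vertex order 0 < 1 < 2 < 3 < 4 and write every simplex with vertices in increasing order. Then dim K = 2 and the simplices of K are:

  0-simplices (5): [0], [1], [2], [3], [4]
  1-simplices (10): [0,1], [0,2], [0,3], [0,4], [1,2], [1,3], [1,4], [2,3], [2,4], [3,4]
  2-simplices (5): [0,1,2], [0,1,3], [0,2,4], [1,3,4], [2,3,4]

Hence C_0 ≅ Z^5, C_1 ≅ Z^10, C_2 ≅ Z^5.

The boundary map ∂_1: C_1 → C_0 is given by ∂[p,q] = [q] − [p]. For instance
  ∂[3,4] = [4] − [3].
This gives a 5×10 integer matrix of rank 4; reducing to Smith normal form yields diagonal entries (1,1,1,1).

The boundary map ∂_2: C_2 → C_1 acts by ∂[p,q,r] = [q,r] − [p,r] + [p,q]. For instance
  ∂[0,2,4] = [2,4] − [0,4] + [0,2],
  ∂[0,1,2] = [1,2] − [0,2] + [0,1].
This gives a 10×5 integer matrix of rank 5; reducing to Smith normal form yields diagonal entries (1,1,1,1,1).

Computing H_k = (kernel of ∂_k) / (image of ∂_{k+1}):

  H_0: rank C_0 − rank ∂_1 = 5 − 4 = 1, and the invariant factors of ∂_1 are all 1, so H_0 = Z.
  H_1: rank ker ∂_1 − rank ∂_2 = (10 − 4) − 5 = 1, and the invariant factors of ∂_2 are all 1, so H_1 = Z.
  H_2: rank ker ∂_2 − rank ∂_3 = (5 − 5) − 0 = 0, and there is no ∂_3, so H_2 = 0.

(K is a triangulation of the Möbius band.)

Hence the Betti numbers are b_0 = 1, b_1 = 1, b_2 = 0.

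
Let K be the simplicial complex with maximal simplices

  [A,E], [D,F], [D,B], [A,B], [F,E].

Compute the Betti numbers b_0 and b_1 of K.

K has 5 vertices, 5 edges.
rank ∂_0 = 0, rank ∂_1 = 4 ⇒ b_0 = 5 − 0 − 4 = 1; all invariant factors of ∂_1 are 1 so no torsion. So H_0 = Z.
rank ∂_1 = 4, rank ∂_2 = 0 ⇒ b_1 = 5 − 4 − 0 = 1. So H_1 = Z.

b_0 = 1, b_1 = 1.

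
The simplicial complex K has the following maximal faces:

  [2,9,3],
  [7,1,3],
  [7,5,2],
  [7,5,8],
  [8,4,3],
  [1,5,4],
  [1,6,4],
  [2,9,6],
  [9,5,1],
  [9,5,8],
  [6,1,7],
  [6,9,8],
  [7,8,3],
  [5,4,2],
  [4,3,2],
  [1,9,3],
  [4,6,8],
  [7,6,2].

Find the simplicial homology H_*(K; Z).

K has 9 vertices, 27 edges, 18 triangles.
rank ∂_0 = 0, rank ∂_1 = 8 ⇒ b_0 = 9 − 0 − 8 = 1; all invariant factors of ∂_1 are 1 so no torsion. So H_0 ≅ Z.
rank ∂_1 = 8, rank ∂_2 = 17 ⇒ b_1 = 27 − 8 − 17 = 2; all invariant factors of ∂_2 are 1 so no torsion. So H_1 ≅ Z^2.
rank ∂_2 = 17, rank ∂_3 = 0 ⇒ b_2 = 18 − 17 − 0 = 1. So H_2 ≅ Z.

H_0 ≅ Z,  H_1 ≅ Z^2,  H_2 ≅ Z.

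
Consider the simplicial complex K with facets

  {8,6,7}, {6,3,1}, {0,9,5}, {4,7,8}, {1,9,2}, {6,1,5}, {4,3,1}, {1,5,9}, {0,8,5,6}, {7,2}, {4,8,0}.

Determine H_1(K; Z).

Order the vertices as 0 < 1 < 2 < 3 < 4 < 5 < 6 < 7 < 8 < 9. Listing each simplex with vertices in this order, K has dimension 3 with simplices:

  0-simplices (10): [0], [1], [2], [3], [4], [5], [6], [7], [8], [9]
  1-simplices (23): [0,4], [0,5], [0,6], [0,8], [0,9], [1,2], [1,3], [1,4], [1,5], [1,6], [1,9], [2,7], [2,9], [3,4], [3,6], [4,7], [4,8], [5,6], [5,8], [5,9], [6,7], [6,8], [7,8]
  2-simplices (13): [0,4,8], [0,5,6], [0,5,8], [0,5,9], [0,6,8], [1,2,9], [1,3,4], [1,3,6], [1,5,6], [1,5,9], [4,7,8], [5,6,8], [6,7,8]
  3-simplices (1): [0,5,6,8]

giving chain groups C_0 ≅ Z^10, C_1 ≅ Z^23, C_2 ≅ Z^13, C_3 ≅ Z^1.

∂_1: C_1 → C_0 sends each edge [p,q] (with p < q) to q − p. For instance
  ∂[0,8] = [8] − [0].
The 10×23 boundary matrix has rank 9 and Smith normal form diag(1,1,1,1,1,1,1,1,1).

The boundary map ∂_2: C_2 → C_1 sends each 2-simplex [p,q,r] to [q,r] − [p,r] + [p,q]. For instance
  ∂[0,4,8] = [4,8] − [0,8] + [0,4],
  ∂[0,6,8] = [6,8] − [0,8] + [0,6].
The resulting 23×13 matrix has rank 12, and its Smith normal form has invariant factors (1,1,1,1,1,1,1,1,1,1,1,1).

Boundary ∂_3: C_3 → C_2 sends each 3-simplex σ to the alternating sum Σ_i (−1)^i (σ with its i-th vertex removed). For instance
  ∂[0,5,6,8] = [5,6,8] − [0,6,8] + [0,5,8] − [0,5,6].
This gives a 13×1 integer matrix of rank 1; reducing to Smith normal form yields diagonal entries (1).

Now H_k = ker ∂_k / im ∂_{k+1}, so:

  H_1: rank ker ∂_1 − rank ∂_2 = (23 − 9) − 12 = 2, and the invariant factors of ∂_2 are all 1, so H_1 = Z^2.

H_1 = Z^2.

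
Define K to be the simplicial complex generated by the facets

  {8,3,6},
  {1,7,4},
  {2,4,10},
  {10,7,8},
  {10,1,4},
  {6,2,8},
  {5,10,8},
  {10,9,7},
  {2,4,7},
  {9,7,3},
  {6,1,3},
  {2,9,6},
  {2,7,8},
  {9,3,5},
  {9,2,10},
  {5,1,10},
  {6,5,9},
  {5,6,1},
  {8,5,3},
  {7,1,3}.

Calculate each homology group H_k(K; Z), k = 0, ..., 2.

H_0 = Z,  H_1 = Z ⊕ Z/2,  H_2 = 0.

Order the vertices as 1 < 2 < 3 < 4 < 5 < 6 < 7 < 8 < 9 < 10. Listing each simplex with vertices in this order, K has dimension 2 with simplices:

  0-simplices (10): [1], [2], [3], [4], [5], [6], [7], [8], [9], [10]
  1-simplices (30): (30 of them)
  2-simplices (20): (20 of them)

so the chain groups are C_0 ≅ Z^10, C_1 ≅ Z^30, C_2 ≅ Z^20.

∂_1: C_1 → C_0 maps an edge to its endpoints' difference, ∂[p,q] = q − p.
As a 10×30 matrix over Z this has rank 9, with invariant factors (1,1,1,1,1,1,1,1,1).

∂_2: C_2 → C_1 acts by ∂[p,q,r] = [q,r] − [p,r] + [p,q]. For instance
  ∂[1,3,7] = [3,7] − [1,7] + [1,3],
  ∂[2,9,10] = [9,10] − [2,10] + [2,9].
The resulting 30×20 matrix has rank 20, and its Smith normal form has invariant factors (1,1,1,1,1,1,1,1,1,1,1,1,1,1,1,1,1,1,1,2).

Computing H_k = (kernel of ∂_k) / (image of ∂_{k+1}):

  H_0: rank C_0 − rank ∂_1 = 10 − 9 = 1, and the invariant factors of ∂_1 are all 1, so H_0 ≅ Z.
  H_1: rank ker ∂_1 − rank ∂_2 = (30 − 9) − 20 = 1, and ∂_2 has invariant factor 2 > 1, so H_1 ≅ Z ⊕ Z/2.
  H_2: rank ker ∂_2 − rank ∂_3 = (20 − 20) − 0 = 0, and there is no ∂_3, so H_2 ≅ 0.

As a check, the Euler characteristic is 10 − 30 + 20 = 0, which agrees with 1 − 1 + 0 = 0.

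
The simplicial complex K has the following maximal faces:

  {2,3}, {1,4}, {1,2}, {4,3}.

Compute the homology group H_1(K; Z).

Order the vertices as 1 < 2 < 3 < 4. Listing each simplex with vertices in this order, K has dimension 1 with simplices:

  0-simplices (4): [1], [2], [3], [4]
  1-simplices (4): [1,2], [1,4], [2,3], [3,4]

Hence C_0 ≅ Z^4, C_1 ≅ Z^4.

Boundary ∂_1: C_1 → C_0 sends each edge [p,q] (with p < q) to q − p. For instance
  ∂[3,4] = [4] − [3].
The resulting 4×4 matrix has rank 3, and its Smith normal form has invariant factors (1,1,1).

Now H_k = ker ∂_k / im ∂_{k+1}, so:

  H_1: rank ker ∂_1 − rank ∂_2 = (4 − 3) − 0 = 1, and there is no ∂_2, so H_1 ≅ Z.

H_1 ≅ Z.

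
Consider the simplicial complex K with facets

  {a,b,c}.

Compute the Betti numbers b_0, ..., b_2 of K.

b_0 = 1, b_1 = 0, b_2 = 0.

K has 3 vertices, 3 edges, 1 triangle.
rank ∂_0 = 0, rank ∂_1 = 2 ⇒ b_0 = 3 − 0 − 2 = 1; all invariant factors of ∂_1 are 1 so no torsion. So H_0 ≅ Z.
rank ∂_1 = 2, rank ∂_2 = 1 ⇒ b_1 = 3 − 2 − 1 = 0; all invariant factors of ∂_2 are 1 so no torsion. So H_1 ≅ 0.
rank ∂_2 = 1, rank ∂_3 = 0 ⇒ b_2 = 1 − 1 − 0 = 0. So H_2 ≅ 0.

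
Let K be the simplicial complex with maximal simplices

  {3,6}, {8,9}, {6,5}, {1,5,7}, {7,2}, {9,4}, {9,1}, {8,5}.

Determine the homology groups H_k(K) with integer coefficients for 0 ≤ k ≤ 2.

K has 9 vertices, 10 edges, 1 triangle.
rank ∂_0 = 0, rank ∂_1 = 8 ⇒ b_0 = 9 − 0 − 8 = 1; all invariant factors of ∂_1 are 1 so no torsion. So H_0 ≅ Z.
rank ∂_1 = 8, rank ∂_2 = 1 ⇒ b_1 = 10 − 8 − 1 = 1; all invariant factors of ∂_2 are 1 so no torsion. So H_1 ≅ Z.
rank ∂_2 = 1, rank ∂_3 = 0 ⇒ b_2 = 1 − 1 − 0 = 0. So H_2 ≅ 0.

H_0 = Z,  H_1 = Z,  H_2 = 0.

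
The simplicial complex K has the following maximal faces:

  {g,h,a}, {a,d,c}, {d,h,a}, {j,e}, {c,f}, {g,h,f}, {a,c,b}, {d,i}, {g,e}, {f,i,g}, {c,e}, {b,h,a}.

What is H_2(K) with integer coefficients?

K has 10 vertices, 19 edges, 7 triangles.
rank ∂_2 = 7, rank ∂_3 = 0 ⇒ b_2 = 7 − 7 − 0 = 0. So H_2 ≅ 0.

H_2 = 0.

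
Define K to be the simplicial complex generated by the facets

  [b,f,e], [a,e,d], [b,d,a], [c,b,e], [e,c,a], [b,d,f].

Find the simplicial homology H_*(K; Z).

Fix the vertex order a < b < c < d < e < f and write every simplex with vertices in increasing order. Then dim K = 2 and the simplices of K are:

  0-simplices (6): a, b, c, d, e, f
  1-simplices (12): ab, ac, ad, ae, bc, bd, be, bf, ce, de, df, ef
  2-simplices (6): abd, ace, ade, bce, bdf, bef

Hence C_0 ≅ Z^6, C_1 ≅ Z^12, C_2 ≅ Z^6.

Boundary ∂_1: C_1 → C_0 maps an edge to its endpoints' difference, ∂[p,q] = q − p. For instance
  ∂bd = d − b.
The 6×12 boundary matrix has rank 5 and Smith normal form diag(1,1,1,1,1).

∂_2: C_2 → C_1 sends each 2-simplex [p,q,r] to [q,r] − [p,r] + [p,q]. For instance
  ∂bdf = df − bf + bd,
  ∂ace = ce − ae + ac.
The 12×6 boundary matrix has rank 6 and Smith normal form diag(1,1,1,1,1,1).

Reading off H_k = ker ∂_k / im ∂_{k+1}:

  H_0: rank C_0 − rank ∂_1 = 6 − 5 = 1, and the invariant factors of ∂_1 are all 1, so H_0 ≅ Z.
  H_1: rank ker ∂_1 − rank ∂_2 = (12 − 5) − 6 = 1, and the invariant factors of ∂_2 are all 1, so H_1 ≅ Z.
  H_2: rank ker ∂_2 − rank ∂_3 = (6 − 6) − 0 = 0, and there is no ∂_3, so H_2 ≅ 0.

H_0 ≅ Z,  H_1 ≅ Z,  H_2 = 0.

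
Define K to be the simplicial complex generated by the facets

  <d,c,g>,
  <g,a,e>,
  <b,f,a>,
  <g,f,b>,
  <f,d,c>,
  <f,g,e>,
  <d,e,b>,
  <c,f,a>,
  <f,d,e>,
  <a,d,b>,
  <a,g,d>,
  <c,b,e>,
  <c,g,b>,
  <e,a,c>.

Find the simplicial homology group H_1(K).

Fix the vertex order a < b < c < d < e < f < g and write every simplex with vertices in increasing order. Then dim K = 2 and the simplices of K are:

  0-simplices (7): a, b, c, d, e, f, g
  1-simplices (21): ab, ac, ad, ae, af, ag, bc, bd, be, bf, bg, cd, ce, cf, cg, de, df, dg, ef, eg, fg
  2-simplices (14): abd, abf, ace, acf, adg, aeg, bce, bcg, bde, bfg, cdf, cdg, def, efg

Hence C_0 ≅ Z^7, C_1 ≅ Z^21, C_2 ≅ Z^14.

Boundary ∂_1: C_1 → C_0 maps an edge to its endpoints' difference, ∂[p,q] = q − p. For instance
  ∂bc = c − b.
As a 7×21 matrix over Z this has rank 6, with invariant factors (1,1,1,1,1,1).

The boundary map ∂_2: C_2 → C_1 sends each 2-simplex [p,q,r] to [q,r] − [p,r] + [p,q]. For instance
  ∂ace = ce − ae + ac,
  ∂bce = ce − be + bc.
The resulting 21×14 matrix has rank 13, and its Smith normal form has invariant factors (1,1,1,1,1,1,1,1,1,1,1,1,1).

Now H_k = ker ∂_k / im ∂_{k+1}, so:

  H_1: rank ker ∂_1 − rank ∂_2 = (21 − 6) − 13 = 2, and the invariant factors of ∂_2 are all 1, so H_1 ≅ Z^2.

(K is a triangulation of the torus T^2.)

H_1 ≅ Z^2.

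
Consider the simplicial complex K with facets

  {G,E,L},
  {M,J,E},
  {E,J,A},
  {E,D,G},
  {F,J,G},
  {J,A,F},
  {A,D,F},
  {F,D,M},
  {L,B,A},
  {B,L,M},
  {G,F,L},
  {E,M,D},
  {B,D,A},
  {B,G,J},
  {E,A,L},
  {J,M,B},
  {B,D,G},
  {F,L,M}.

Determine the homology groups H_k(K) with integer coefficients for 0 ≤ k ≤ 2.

K has 9 vertices, 27 edges, 18 triangles.
rank ∂_0 = 0, rank ∂_1 = 8 ⇒ b_0 = 9 − 0 − 8 = 1; all invariant factors of ∂_1 are 1 so no torsion. So H_0 = Z.
rank ∂_1 = 8, rank ∂_2 = 17 ⇒ b_1 = 27 − 8 − 17 = 2; all invariant factors of ∂_2 are 1 so no torsion. So H_1 = Z^2.
rank ∂_2 = 17, rank ∂_3 = 0 ⇒ b_2 = 18 − 17 − 0 = 1. So H_2 = Z.

H_0 ≅ Z,  H_1 ≅ Z^2,  H_2 ≅ Z.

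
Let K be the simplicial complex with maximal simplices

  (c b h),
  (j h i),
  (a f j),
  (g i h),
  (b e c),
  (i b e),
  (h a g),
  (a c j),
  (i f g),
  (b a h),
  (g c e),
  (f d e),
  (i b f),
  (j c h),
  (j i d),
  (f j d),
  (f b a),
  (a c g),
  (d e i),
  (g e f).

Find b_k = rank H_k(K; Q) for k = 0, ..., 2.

K has 10 vertices, 30 edges, 20 triangles.
rank ∂_0 = 0, rank ∂_1 = 9 ⇒ b_0 = 10 − 0 − 9 = 1; all invariant factors of ∂_1 are 1 so no torsion. So H_0 ≅ Z.
rank ∂_1 = 9, rank ∂_2 = 20 ⇒ b_1 = 30 − 9 − 20 = 1; ∂_2 has invariant factor(s) [2] giving torsion. So H_1 ≅ Z × Z/2.
rank ∂_2 = 20, rank ∂_3 = 0 ⇒ b_2 = 20 − 20 − 0 = 0. So H_2 ≅ 0.

b_0 = 1, b_1 = 1, b_2 = 0.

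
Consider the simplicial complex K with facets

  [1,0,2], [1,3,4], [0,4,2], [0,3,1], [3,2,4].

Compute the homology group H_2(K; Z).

H_2 = 0.

Order the vertices as 0 < 1 < 2 < 3 < 4. Listing each simplex with vertices in this order, K has dimension 2 with simplices:

  0-simplices (5): [0], [1], [2], [3], [4]
  1-simplices (10): [0,1], [0,2], [0,3], [0,4], [1,2], [1,3], [1,4], [2,3], [2,4], [3,4]
  2-simplices (5): [0,1,2], [0,1,3], [0,2,4], [1,3,4], [2,3,4]

Hence C_0 ≅ Z^5, C_1 ≅ Z^10, C_2 ≅ Z^5.

∂_1: C_1 → C_0 is given by ∂[p,q] = [q] − [p].
This gives a 5×10 integer matrix of rank 4; reducing to Smith normal form yields diagonal entries (1,1,1,1).

The boundary map ∂_2: C_2 → C_1 maps a triangle to the signed sum of its edges. For instance
  ∂[0,1,2] = [1,2] − [0,2] + [0,1],
  ∂[0,1,3] = [1,3] − [0,3] + [0,1].
This gives a 10×5 integer matrix of rank 5; reducing to Smith normal form yields diagonal entries (1,1,1,1,1).

From H_k ≅ ker(∂_k) / im(∂_{k+1}) we obtain:

  H_2: rank ker ∂_2 − rank ∂_3 = (5 − 5) − 0 = 0, and there is no ∂_3, so H_2 ≅ 0.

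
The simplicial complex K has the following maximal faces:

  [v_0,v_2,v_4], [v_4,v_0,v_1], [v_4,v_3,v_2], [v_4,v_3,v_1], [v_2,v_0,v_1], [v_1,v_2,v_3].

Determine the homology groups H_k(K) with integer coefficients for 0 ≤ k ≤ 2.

Fix the vertex order v_0 < v_1 < v_2 < v_3 < v_4 and write every simplex with vertices in increasing order. Then dim K = 2 and the simplices of K are:

  0-simplices (5): [v_0], [v_1], [v_2], [v_3], [v_4]
  1-simplices (9): [v_0,v_1], [v_0,v_2], [v_0,v_4], [v_1,v_2], [v_1,v_3], [v_1,v_4], [v_2,v_3], [v_2,v_4], [v_3,v_4]
  2-simplices (6): [v_0,v_1,v_2], [v_0,v_1,v_4], [v_0,v_2,v_4], [v_1,v_2,v_3], [v_1,v_3,v_4], [v_2,v_3,v_4]

Hence C_0 ≅ Z^5, C_1 ≅ Z^9, C_2 ≅ Z^6.

∂_1: C_1 → C_0 sends each edge [p,q] (with p < q) to q − p. For instance
  ∂[v_0,v_1] = [v_1] − [v_0].
This gives a 5×9 integer matrix of rank 4; reducing to Smith normal form yields diagonal entries (1,1,1,1).

∂_2: C_2 → C_1 maps a triangle to the signed sum of its edges. For instance
  ∂[v_0,v_1,v_2] = [v_1,v_2] − [v_0,v_2] + [v_0,v_1],
  ∂[v_1,v_2,v_3] = [v_2,v_3] − [v_1,v_3] + [v_1,v_2].
The 9×6 boundary matrix has rank 5 and Smith normal form diag(1,1,1,1,1).

Reading off H_k = ker ∂_k / im ∂_{k+1}:

  H_0: rank C_0 − rank ∂_1 = 5 − 4 = 1, and the invariant factors of ∂_1 are all 1, so H_0 = Z.
  H_1: rank ker ∂_1 − rank ∂_2 = (9 − 4) − 5 = 0, and the invariant factors of ∂_2 are all 1, so H_1 = 0.
  H_2: rank ker ∂_2 − rank ∂_3 = (6 − 5) − 0 = 1, and there is no ∂_3, so H_2 = Z.

(K is a triangulation of the 2-sphere S^2.)

H_0 ≅ Z,  H_1 = 0,  H_2 ≅ Z.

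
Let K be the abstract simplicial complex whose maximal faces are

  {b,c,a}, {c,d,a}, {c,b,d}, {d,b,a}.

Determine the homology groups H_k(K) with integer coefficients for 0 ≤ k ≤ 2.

We work with the vertex ordering a < b < c < d. The simplices of K, each written with vertices in increasing order, are:

  0-simplices (4): a, b, c, d
  1-simplices (6): ab, ac, ad, bc, bd, cd
  2-simplices (4): abc, abd, acd, bcd

so the chain groups are C_0 ≅ Z^4, C_1 ≅ Z^6, C_2 ≅ Z^4.

Boundary ∂_1: C_1 → C_0 is given by ∂[p,q] = [q] − [p]. For instance
  ∂ab = b − a.
This gives a 4×6 integer matrix of rank 3; reducing to Smith normal form yields diagonal entries (1,1,1).

∂_2: C_2 → C_1 sends each 2-simplex [p,q,r] to [q,r] − [p,r] + [p,q]. For instance
  ∂abd = bd − ad + ab,
  ∂bcd = cd − bd + bc.
As a 6×4 matrix over Z this has rank 3, with invariant factors (1,1,1).

Now H_k = ker ∂_k / im ∂_{k+1}, so:

  H_0: rank C_0 − rank ∂_1 = 4 − 3 = 1, and the invariant factors of ∂_1 are all 1, so H_0 ≅ Z.
  H_1: rank ker ∂_1 − rank ∂_2 = (6 − 3) − 3 = 0, and the invariant factors of ∂_2 are all 1, so H_1 ≅ 0.
  H_2: rank ker ∂_2 − rank ∂_3 = (4 − 3) − 0 = 1, and there is no ∂_3, so H_2 ≅ Z.

(K is a triangulation of the 2-sphere S^2.)

H_0 ≅ Z,  H_1 = 0,  H_2 ≅ Z.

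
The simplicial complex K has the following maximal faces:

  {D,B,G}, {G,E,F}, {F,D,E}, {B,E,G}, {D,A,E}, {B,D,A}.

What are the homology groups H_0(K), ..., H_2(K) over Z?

Order the vertices as A < B < D < E < F < G. Listing each simplex with vertices in this order, K has dimension 2 with simplices:

  0-simplices (6): A, B, D, E, F, G
  1-simplices (12): AB, AD, AE, BD, BE, BG, DE, DF, DG, EF, EG, FG
  2-simplices (6): ABD, ADE, BDG, BEG, DEF, EFG

Hence C_0 ≅ Z^6, C_1 ≅ Z^12, C_2 ≅ Z^6.

The boundary map ∂_1: C_1 → C_0 maps an edge to its endpoints' difference, ∂[p,q] = q − p. For instance
  ∂BG = G − B.
As a 6×12 matrix over Z this has rank 5, with invariant factors (1,1,1,1,1).

∂_2: C_2 → C_1 maps a triangle to the signed sum of its edges. For instance
  ∂DEF = EF − DF + DE,
  ∂BDG = DG − BG + BD.
As a 12×6 matrix over Z this has rank 6, with invariant factors (1,1,1,1,1,1).

Computing H_k = (kernel of ∂_k) / (image of ∂_{k+1}):

  H_0: rank C_0 − rank ∂_1 = 6 − 5 = 1, and the invariant factors of ∂_1 are all 1, so H_0 ≅ Z.
  H_1: rank ker ∂_1 − rank ∂_2 = (12 − 5) − 6 = 1, and the invariant factors of ∂_2 are all 1, so H_1 ≅ Z.
  H_2: rank ker ∂_2 − rank ∂_3 = (6 − 6) − 0 = 0, and there is no ∂_3, so H_2 ≅ 0.

H_0 = Z,  H_1 = Z,  H_2 = 0.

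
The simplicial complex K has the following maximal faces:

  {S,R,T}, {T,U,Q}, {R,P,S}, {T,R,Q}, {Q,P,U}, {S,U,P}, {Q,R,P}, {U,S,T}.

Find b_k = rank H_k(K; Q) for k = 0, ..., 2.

b_0 = 1, b_1 = 0, b_2 = 1.

Order the vertices as P < Q < R < S < T < U. Listing each simplex with vertices in this order, K has dimension 2 with simplices:

  0-simplices (6): P, Q, R, S, T, U
  1-simplices (12): PQ, PR, PS, PU, QR, QT, QU, RS, RT, ST, SU, TU
  2-simplices (8): PQR, PQU, PRS, PSU, QRT, QTU, RST, STU

so the chain groups are C_0 ≅ Z^6, C_1 ≅ Z^12, C_2 ≅ Z^8.

The boundary map ∂_1: C_1 → C_0 is given by ∂[p,q] = [q] − [p]. For instance
  ∂PS = S − P.
The 6×12 boundary matrix has rank 5 and Smith normal form diag(1,1,1,1,1).

∂_2: C_2 → C_1 sends each 2-simplex [p,q,r] to [q,r] − [p,r] + [p,q]. For instance
  ∂PSU = SU − PU + PS,
  ∂RST = ST − RT + RS.
The 12×8 boundary matrix has rank 7 and Smith normal form diag(1,1,1,1,1,1,1).

Computing H_k = (kernel of ∂_k) / (image of ∂_{k+1}):

  H_0: rank C_0 − rank ∂_1 = 6 − 5 = 1, and the invariant factors of ∂_1 are all 1, so H_0 = Z.
  H_1: rank ker ∂_1 − rank ∂_2 = (12 − 5) − 7 = 0, and the invariant factors of ∂_2 are all 1, so H_1 = 0.
  H_2: rank ker ∂_2 − rank ∂_3 = (8 − 7) − 0 = 1, and there is no ∂_3, so H_2 = Z.

(K is a triangulation of the 2-sphere S^2.)

Hence the Betti numbers are b_0 = 1, b_1 = 0, b_2 = 1.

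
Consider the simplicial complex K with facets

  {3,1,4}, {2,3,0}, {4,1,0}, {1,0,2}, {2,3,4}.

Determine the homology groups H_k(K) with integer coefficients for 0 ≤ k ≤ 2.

Fix the vertex order 0 < 1 < 2 < 3 < 4 and write every simplex with vertices in increasing order. Then dim K = 2 and the simplices of K are:

  0-simplices (5): [0], [1], [2], [3], [4]
  1-simplices (10): [0,1], [0,2], [0,3], [0,4], [1,2], [1,3], [1,4], [2,3], [2,4], [3,4]
  2-simplices (5): [0,1,2], [0,1,4], [0,2,3], [1,3,4], [2,3,4]

so the chain groups are C_0 ≅ Z^5, C_1 ≅ Z^10, C_2 ≅ Z^5.

Boundary ∂_1: C_1 → C_0 maps an edge to its endpoints' difference, ∂[p,q] = q − p. For instance
  ∂[3,4] = [4] − [3].
The 5×10 boundary matrix has rank 4 and Smith normal form diag(1,1,1,1).

∂_2: C_2 → C_1 maps a triangle to the signed sum of its edges. For instance
  ∂[0,2,3] = [2,3] − [0,3] + [0,2],
  ∂[1,3,4] = [3,4] − [1,4] + [1,3].
The resulting 10×5 matrix has rank 5, and its Smith normal form has invariant factors (1,1,1,1,1).

Computing H_k = (kernel of ∂_k) / (image of ∂_{k+1}):

  H_0: rank C_0 − rank ∂_1 = 5 − 4 = 1, and the invariant factors of ∂_1 are all 1, so H_0 = Z.
  H_1: rank ker ∂_1 − rank ∂_2 = (10 − 4) − 5 = 1, and the invariant factors of ∂_2 are all 1, so H_1 = Z.
  H_2: rank ker ∂_2 − rank ∂_3 = (5 − 5) − 0 = 0, and there is no ∂_3, so H_2 = 0.

As a check, the Euler characteristic is 5 − 10 + 5 = 0, which agrees with 1 − 1 + 0 = 0.
(K is a triangulation of the Möbius band.)

H_0 ≅ Z,  H_1 ≅ Z,  H_2 = 0.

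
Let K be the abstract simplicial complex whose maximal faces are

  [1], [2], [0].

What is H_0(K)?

H_0 ≅ Z^3.

Fix the vertex order 0 < 1 < 2 and write every simplex with vertices in increasing order. Then dim K = 0 and the simplices of K are:

  0-simplices (3): [0], [1], [2]

so the chain groups are C_0 ≅ Z^3.

Now H_k = ker ∂_k / im ∂_{k+1}, so:

  H_0: rank C_0 − rank ∂_1 = 3 − 0 = 3, and there is no ∂_1, so H_0 ≅ Z^3.

(K is a triangulation of a set of 3 points.)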